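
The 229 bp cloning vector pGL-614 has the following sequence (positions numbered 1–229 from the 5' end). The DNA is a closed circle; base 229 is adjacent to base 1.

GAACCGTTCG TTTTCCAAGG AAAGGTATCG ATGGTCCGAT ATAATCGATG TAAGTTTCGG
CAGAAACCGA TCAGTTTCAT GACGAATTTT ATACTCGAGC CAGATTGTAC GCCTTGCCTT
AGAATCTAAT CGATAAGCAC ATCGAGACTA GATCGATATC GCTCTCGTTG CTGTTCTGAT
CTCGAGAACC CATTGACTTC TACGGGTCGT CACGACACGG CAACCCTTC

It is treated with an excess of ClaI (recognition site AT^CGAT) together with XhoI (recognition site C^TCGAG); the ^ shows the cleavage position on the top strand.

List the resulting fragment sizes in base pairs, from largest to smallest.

76, 49, 36, 28, 23, 17 bp

ClaI sites (ATCGAT) start at positions 27, 44, 129, 152.
ClaI cuts after base 2 of each site, so after positions 28, 45, 130, 153.
XhoI sites (CTCGAG) start at positions 94, 181.
XhoI cuts after the first base of each site, so after positions 94, 181.
Combined cut positions: 28, 45, 94, 130, 153, 181.
Circular molecule, 6 cuts → 6 fragments:
  29–45 → 17 bp
  46–94 → 49 bp
  95–130 → 36 bp
  131–153 → 23 bp
  154–181 → 28 bp
  182–229 then 1–28 → 48 + 28 = 76 bp
Sorted largest to smallest: 76, 49, 36, 28, 23, 17 bp.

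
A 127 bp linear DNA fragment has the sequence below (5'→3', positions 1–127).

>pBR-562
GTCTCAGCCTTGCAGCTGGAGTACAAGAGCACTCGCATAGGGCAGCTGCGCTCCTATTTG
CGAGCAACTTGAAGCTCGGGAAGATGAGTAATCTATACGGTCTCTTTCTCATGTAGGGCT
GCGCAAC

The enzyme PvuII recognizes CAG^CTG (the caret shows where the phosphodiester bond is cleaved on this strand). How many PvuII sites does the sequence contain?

2

CAGCTG occurs starting at positions 13, 43.
PvuII cuts at 2 sites.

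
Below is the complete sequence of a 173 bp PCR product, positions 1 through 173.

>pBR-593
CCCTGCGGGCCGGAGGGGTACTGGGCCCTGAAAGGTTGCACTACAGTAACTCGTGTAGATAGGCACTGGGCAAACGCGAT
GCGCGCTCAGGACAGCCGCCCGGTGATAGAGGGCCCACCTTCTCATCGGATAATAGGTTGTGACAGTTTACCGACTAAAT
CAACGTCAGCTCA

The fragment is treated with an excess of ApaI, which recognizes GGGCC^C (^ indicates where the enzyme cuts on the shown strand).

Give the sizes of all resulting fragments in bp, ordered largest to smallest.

ApaI sites (GGGCCC) start at positions 23, 111.
ApaI cuts after base 5 of each site (before the last base), so after positions 27, 115.
Linear molecule, 2 cuts → 3 fragments:
  1–27 → 27 bp
  28–115 → 88 bp
  116–173 → 58 bp
Sorted largest to smallest: 88, 58, 27 bp.

88, 58, 27 bp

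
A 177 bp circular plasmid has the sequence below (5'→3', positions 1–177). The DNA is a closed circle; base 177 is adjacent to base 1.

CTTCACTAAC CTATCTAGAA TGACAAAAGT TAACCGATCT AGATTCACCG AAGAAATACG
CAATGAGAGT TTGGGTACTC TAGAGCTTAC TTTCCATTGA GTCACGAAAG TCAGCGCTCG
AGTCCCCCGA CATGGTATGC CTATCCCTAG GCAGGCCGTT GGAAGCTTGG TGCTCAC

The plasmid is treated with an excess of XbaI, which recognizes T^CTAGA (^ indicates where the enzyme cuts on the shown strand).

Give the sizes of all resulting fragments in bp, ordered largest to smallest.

XbaI sites (TCTAGA) start at positions 14, 38, 79.
XbaI cuts after the first base of each site, so after positions 14, 38, 79.
Circular molecule, 3 cuts → 3 fragments:
  15–38 → 24 bp
  39–79 → 41 bp
  80–177 then 1–14 → 98 + 14 = 112 bp
Sorted largest to smallest: 112, 41, 24 bp.

112, 41, 24 bp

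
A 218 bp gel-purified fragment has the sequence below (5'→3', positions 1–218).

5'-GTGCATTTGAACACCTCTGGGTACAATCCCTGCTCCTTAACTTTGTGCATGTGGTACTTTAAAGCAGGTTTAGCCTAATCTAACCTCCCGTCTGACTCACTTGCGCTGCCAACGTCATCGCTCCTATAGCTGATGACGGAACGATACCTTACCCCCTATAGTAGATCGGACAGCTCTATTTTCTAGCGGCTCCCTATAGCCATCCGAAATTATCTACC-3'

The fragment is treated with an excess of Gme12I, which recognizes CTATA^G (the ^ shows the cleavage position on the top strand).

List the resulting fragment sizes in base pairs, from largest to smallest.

Gme12I sites (CTATAG) start at positions 124, 156, 194.
Gme12I cuts after base 5 of each site (before the last base), so after positions 128, 160, 198.
Linear molecule, 3 cuts → 4 fragments:
  1–128 → 128 bp
  129–160 → 32 bp
  161–198 → 38 bp
  199–218 → 20 bp
Sorted largest to smallest: 128, 38, 32, 20 bp.

128, 38, 32, 20 bp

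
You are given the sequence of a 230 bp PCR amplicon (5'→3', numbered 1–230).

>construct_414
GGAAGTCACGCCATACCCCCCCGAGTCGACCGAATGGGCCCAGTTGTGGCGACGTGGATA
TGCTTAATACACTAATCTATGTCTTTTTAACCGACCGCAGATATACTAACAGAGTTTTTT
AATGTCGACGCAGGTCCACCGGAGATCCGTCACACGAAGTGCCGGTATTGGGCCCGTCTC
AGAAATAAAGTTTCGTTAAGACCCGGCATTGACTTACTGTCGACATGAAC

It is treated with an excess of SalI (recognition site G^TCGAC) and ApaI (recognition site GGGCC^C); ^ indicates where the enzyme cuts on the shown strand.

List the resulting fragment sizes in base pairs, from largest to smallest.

84, 50, 45, 25, 15, 11 bp

SalI sites (GTCGAC) start at positions 25, 124, 219.
SalI cuts after the first base of each site, so after positions 25, 124, 219.
ApaI sites (GGGCCC) start at positions 36, 170.
ApaI cuts after base 5 of each site (before the last base), so after positions 40, 174.
Combined cut positions: 25, 40, 124, 174, 219.
Linear molecule, 5 cuts → 6 fragments:
  1–25 → 25 bp
  26–40 → 15 bp
  41–124 → 84 bp
  125–174 → 50 bp
  175–219 → 45 bp
  220–230 → 11 bp
Sorted largest to smallest: 84, 50, 45, 25, 15, 11 bp.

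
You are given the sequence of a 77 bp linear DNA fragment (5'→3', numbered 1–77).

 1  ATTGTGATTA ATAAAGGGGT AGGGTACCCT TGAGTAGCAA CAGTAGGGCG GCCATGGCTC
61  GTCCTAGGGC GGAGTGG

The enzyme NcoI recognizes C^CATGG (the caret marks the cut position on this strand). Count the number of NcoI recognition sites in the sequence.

CCATGG occurs starting at position 52.
NcoI cuts at 1 site.

1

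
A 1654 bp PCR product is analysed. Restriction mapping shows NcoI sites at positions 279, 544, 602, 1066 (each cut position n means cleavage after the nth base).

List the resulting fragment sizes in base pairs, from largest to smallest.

Linear molecule, 4 cuts → 5 fragments:
  279 − 0 = 279 bp
  544 − 279 = 265 bp
  602 − 544 = 58 bp
  1066 − 602 = 464 bp
  1654 − 1066 = 588 bp
Sorted largest to smallest: 588, 464, 279, 265, 58 bp.

588, 464, 279, 265, 58 bp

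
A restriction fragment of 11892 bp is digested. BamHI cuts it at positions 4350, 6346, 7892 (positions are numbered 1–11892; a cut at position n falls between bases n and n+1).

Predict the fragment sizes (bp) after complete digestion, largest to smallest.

Linear molecule, 3 cuts → 4 fragments:
  4350 − 0 = 4350 bp
  6346 − 4350 = 1996 bp
  7892 − 6346 = 1546 bp
  11892 − 7892 = 4000 bp
Sorted largest to smallest: 4350, 4000, 1996, 1546 bp.

4350, 4000, 1996, 1546 bp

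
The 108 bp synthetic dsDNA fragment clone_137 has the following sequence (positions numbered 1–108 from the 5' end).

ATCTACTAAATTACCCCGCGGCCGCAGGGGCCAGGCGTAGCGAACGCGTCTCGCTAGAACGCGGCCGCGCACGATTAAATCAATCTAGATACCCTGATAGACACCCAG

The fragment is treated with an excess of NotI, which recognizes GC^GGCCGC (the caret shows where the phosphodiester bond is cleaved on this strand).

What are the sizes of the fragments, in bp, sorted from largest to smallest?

46, 43, 19 bp

NotI sites (GCGGCCGC) start at positions 18, 61.
NotI cuts after base 2 of each site, so after positions 19, 62.
Linear molecule, 2 cuts → 3 fragments:
  1–19 → 19 bp
  20–62 → 43 bp
  63–108 → 46 bp
Sorted largest to smallest: 46, 43, 19 bp.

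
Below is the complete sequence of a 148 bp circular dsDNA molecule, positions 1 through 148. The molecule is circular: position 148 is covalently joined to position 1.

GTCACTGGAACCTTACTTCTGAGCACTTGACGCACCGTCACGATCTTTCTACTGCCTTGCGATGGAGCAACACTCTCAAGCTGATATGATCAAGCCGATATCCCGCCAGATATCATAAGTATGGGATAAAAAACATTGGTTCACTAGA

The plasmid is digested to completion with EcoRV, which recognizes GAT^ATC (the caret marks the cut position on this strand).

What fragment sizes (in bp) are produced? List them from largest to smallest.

EcoRV sites (GATATC) start at positions 97, 109.
EcoRV cuts after base 3 of each site, so after positions 99, 111.
Circular molecule, 2 cuts → 2 fragments:
  100–111 → 12 bp
  112–148 then 1–99 → 37 + 99 = 136 bp
Sorted largest to smallest: 136, 12 bp.

136, 12 bp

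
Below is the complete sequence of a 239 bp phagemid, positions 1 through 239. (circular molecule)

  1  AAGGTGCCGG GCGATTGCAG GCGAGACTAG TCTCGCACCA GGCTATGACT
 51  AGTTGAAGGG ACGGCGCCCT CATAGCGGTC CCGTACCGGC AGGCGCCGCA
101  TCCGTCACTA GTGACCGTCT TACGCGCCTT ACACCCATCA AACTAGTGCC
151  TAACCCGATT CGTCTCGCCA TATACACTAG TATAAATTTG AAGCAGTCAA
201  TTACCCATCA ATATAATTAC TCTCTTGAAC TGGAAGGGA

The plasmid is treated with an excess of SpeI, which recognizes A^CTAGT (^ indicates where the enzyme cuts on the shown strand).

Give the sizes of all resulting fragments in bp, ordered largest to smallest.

SpeI sites (ACTAGT) start at positions 26, 48, 107, 142, 176.
SpeI cuts after the first base of each site, so after positions 26, 48, 107, 142, 176.
Circular molecule, 5 cuts → 5 fragments:
  27–48 → 22 bp
  49–107 → 59 bp
  108–142 → 35 bp
  143–176 → 34 bp
  177–239 then 1–26 → 63 + 26 = 89 bp
Sorted largest to smallest: 89, 59, 35, 34, 22 bp.

89, 59, 35, 34, 22 bp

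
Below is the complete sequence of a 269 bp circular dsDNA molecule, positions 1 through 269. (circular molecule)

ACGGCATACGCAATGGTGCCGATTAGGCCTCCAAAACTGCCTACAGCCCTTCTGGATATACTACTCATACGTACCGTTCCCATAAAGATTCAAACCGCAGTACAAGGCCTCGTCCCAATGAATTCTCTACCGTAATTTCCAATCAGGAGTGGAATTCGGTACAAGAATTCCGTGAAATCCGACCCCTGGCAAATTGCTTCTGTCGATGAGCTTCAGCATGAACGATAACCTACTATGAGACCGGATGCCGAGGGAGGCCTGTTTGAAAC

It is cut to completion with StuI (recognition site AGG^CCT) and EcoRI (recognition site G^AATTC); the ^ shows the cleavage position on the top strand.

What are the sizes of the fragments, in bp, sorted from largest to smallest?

StuI sites (AGGCCT) start at positions 25, 105, 255.
StuI cuts after base 3 of each site, so after positions 27, 107, 257.
EcoRI sites (GAATTC) start at positions 120, 152, 165.
EcoRI cuts after the first base of each site, so after positions 120, 152, 165.
Combined cut positions: 27, 107, 120, 152, 165, 257.
Circular molecule, 6 cuts → 6 fragments:
  28–107 → 80 bp
  108–120 → 13 bp
  121–152 → 32 bp
  153–165 → 13 bp
  166–257 → 92 bp
  258–269 then 1–27 → 12 + 27 = 39 bp
Sorted largest to smallest: 92, 80, 39, 32, 13, 13 bp.

92, 80, 39, 32, 13, 13 bp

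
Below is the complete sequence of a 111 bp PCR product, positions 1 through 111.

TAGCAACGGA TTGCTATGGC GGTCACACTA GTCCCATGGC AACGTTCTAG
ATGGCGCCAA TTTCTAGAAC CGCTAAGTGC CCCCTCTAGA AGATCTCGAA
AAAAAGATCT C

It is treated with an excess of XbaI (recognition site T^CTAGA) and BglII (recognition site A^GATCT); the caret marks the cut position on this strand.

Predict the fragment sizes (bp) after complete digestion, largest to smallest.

XbaI sites (TCTAGA) start at positions 46, 63, 85.
XbaI cuts after the first base of each site, so after positions 46, 63, 85.
BglII sites (AGATCT) start at positions 91, 105.
BglII cuts after the first base of each site, so after positions 91, 105.
Combined cut positions: 46, 63, 85, 91, 105.
Linear molecule, 5 cuts → 6 fragments:
  1–46 → 46 bp
  47–63 → 17 bp
  64–85 → 22 bp
  86–91 → 6 bp
  92–105 → 14 bp
  106–111 → 6 bp
Sorted largest to smallest: 46, 22, 17, 14, 6, 6 bp.

46, 22, 17, 14, 6, 6 bp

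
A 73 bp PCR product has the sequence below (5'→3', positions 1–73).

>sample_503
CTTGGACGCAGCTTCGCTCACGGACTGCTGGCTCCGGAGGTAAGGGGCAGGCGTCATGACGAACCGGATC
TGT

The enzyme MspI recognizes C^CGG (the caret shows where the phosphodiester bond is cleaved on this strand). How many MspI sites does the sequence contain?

2

CCGG occurs starting at positions 34, 64.
MspI cuts at 2 sites.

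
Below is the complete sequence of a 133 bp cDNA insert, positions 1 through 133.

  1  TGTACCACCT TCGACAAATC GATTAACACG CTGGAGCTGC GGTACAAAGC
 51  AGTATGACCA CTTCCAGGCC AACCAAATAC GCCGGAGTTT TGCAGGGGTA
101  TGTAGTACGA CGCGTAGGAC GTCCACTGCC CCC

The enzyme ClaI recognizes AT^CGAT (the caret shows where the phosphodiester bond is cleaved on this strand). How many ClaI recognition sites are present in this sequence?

ATCGAT occurs starting at position 18.
ClaI cuts at 1 site.

1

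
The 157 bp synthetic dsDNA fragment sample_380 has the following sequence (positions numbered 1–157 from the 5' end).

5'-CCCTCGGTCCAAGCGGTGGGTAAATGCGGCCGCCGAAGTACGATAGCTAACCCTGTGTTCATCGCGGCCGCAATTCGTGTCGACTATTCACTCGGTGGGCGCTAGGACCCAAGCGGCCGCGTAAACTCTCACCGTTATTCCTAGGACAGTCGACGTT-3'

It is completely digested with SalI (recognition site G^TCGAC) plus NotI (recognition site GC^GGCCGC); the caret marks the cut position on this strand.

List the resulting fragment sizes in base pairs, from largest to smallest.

SalI sites (GTCGAC) start at positions 79, 149.
SalI cuts after the first base of each site, so after positions 79, 149.
NotI sites (GCGGCCGC) start at positions 26, 64, 113.
NotI cuts after base 2 of each site, so after positions 27, 65, 114.
Combined cut positions: 27, 65, 79, 114, 149.
Linear molecule, 5 cuts → 6 fragments:
  1–27 → 27 bp
  28–65 → 38 bp
  66–79 → 14 bp
  80–114 → 35 bp
  115–149 → 35 bp
  150–157 → 8 bp
Sorted largest to smallest: 38, 35, 35, 27, 14, 8 bp.

38, 35, 35, 27, 14, 8 bp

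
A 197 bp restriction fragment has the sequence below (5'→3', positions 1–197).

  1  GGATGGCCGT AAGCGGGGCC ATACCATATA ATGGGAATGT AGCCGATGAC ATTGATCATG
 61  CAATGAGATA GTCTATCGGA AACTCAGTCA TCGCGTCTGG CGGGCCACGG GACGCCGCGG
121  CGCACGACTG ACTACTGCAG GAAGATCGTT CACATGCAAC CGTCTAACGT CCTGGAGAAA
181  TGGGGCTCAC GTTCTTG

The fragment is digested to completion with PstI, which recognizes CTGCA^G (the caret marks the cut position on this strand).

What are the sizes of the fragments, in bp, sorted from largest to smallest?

The PstI site (CTGCAG) starts at position 135.
PstI cuts after base 5 of each site (before the last base), so after position 139.
Linear molecule, 1 cut → 2 fragments:
  1–139 → 139 bp
  140–197 → 58 bp
Sorted largest to smallest: 139, 58 bp.

139, 58 bp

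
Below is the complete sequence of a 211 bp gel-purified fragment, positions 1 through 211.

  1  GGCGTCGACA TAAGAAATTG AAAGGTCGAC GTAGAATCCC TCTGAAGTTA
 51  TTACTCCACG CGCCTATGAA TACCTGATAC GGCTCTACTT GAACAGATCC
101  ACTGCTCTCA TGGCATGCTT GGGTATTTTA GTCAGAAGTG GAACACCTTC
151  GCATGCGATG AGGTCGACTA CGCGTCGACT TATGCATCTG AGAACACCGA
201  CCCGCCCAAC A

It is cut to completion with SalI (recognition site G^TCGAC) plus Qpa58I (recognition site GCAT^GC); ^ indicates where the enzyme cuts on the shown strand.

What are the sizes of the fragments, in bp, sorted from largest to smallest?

SalI sites (GTCGAC) start at positions 4, 25, 163, 174.
SalI cuts after the first base of each site, so after positions 4, 25, 163, 174.
Qpa58I sites (GCATGC) start at positions 113, 151.
Qpa58I cuts after base 4 of each site, so after positions 116, 154.
Combined cut positions: 4, 25, 116, 154, 163, 174.
Linear molecule, 6 cuts → 7 fragments:
  1–4 → 4 bp
  5–25 → 21 bp
  26–116 → 91 bp
  117–154 → 38 bp
  155–163 → 9 bp
  164–174 → 11 bp
  175–211 → 37 bp
Sorted largest to smallest: 91, 38, 37, 21, 11, 9, 4 bp.

91, 38, 37, 21, 11, 9, 4 bp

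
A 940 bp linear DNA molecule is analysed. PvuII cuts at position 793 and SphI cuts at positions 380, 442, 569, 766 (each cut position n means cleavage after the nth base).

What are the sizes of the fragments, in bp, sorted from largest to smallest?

380, 197, 147, 127, 62, 27 bp

Combined cut positions (sorted): 380, 442, 569, 766, 793.
Linear molecule, 5 cuts → 6 fragments:
  380 − 0 = 380 bp
  442 − 380 = 62 bp
  569 − 442 = 127 bp
  766 − 569 = 197 bp
  793 − 766 = 27 bp
  940 − 793 = 147 bp
Sorted largest to smallest: 380, 197, 147, 127, 62, 27 bp.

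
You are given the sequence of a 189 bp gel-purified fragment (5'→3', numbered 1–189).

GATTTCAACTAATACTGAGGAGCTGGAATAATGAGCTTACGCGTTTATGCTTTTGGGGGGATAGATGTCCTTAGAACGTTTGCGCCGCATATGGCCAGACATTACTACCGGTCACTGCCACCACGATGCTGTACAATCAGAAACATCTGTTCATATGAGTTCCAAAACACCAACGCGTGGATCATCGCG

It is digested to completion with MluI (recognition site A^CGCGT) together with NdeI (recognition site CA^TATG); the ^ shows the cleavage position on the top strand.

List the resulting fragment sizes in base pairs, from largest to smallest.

MluI sites (ACGCGT) start at positions 39, 173.
MluI cuts after the first base of each site, so after positions 39, 173.
NdeI sites (CATATG) start at positions 88, 152.
NdeI cuts after base 2 of each site, so after positions 89, 153.
Combined cut positions: 39, 89, 153, 173.
Linear molecule, 4 cuts → 5 fragments:
  1–39 → 39 bp
  40–89 → 50 bp
  90–153 → 64 bp
  154–173 → 20 bp
  174–189 → 16 bp
Sorted largest to smallest: 64, 50, 39, 20, 16 bp.

64, 50, 39, 20, 16 bp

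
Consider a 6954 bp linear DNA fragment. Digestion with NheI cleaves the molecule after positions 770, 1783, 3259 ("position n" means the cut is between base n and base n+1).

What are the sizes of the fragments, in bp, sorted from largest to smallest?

Linear molecule, 3 cuts → 4 fragments:
  770 − 0 = 770 bp
  1783 − 770 = 1013 bp
  3259 − 1783 = 1476 bp
  6954 − 3259 = 3695 bp
Sorted largest to smallest: 3695, 1476, 1013, 770 bp.

3695, 1476, 1013, 770 bp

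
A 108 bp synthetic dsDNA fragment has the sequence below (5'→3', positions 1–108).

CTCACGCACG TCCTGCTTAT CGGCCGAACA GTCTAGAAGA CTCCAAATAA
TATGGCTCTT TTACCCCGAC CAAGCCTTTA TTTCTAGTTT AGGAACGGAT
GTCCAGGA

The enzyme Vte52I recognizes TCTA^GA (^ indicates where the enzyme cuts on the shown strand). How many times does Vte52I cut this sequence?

TCTAGA occurs starting at position 32.
Vte52I cuts at 1 site.

1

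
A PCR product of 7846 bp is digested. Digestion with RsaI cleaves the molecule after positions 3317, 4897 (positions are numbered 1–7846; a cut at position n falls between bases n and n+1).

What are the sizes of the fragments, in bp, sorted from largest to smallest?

3317, 2949, 1580 bp

Linear molecule, 2 cuts → 3 fragments:
  3317 − 0 = 3317 bp
  4897 − 3317 = 1580 bp
  7846 − 4897 = 2949 bp
Sorted largest to smallest: 3317, 2949, 1580 bp.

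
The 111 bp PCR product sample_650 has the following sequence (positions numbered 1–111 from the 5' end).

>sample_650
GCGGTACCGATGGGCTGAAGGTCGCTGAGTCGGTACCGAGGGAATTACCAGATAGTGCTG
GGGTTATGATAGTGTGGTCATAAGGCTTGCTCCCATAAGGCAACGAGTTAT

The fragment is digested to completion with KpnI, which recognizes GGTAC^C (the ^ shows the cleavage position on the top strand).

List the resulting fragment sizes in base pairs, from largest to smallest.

75, 29, 7 bp

KpnI sites (GGTACC) start at positions 3, 32.
KpnI cuts after base 5 of each site (before the last base), so after positions 7, 36.
Linear molecule, 2 cuts → 3 fragments:
  1–7 → 7 bp
  8–36 → 29 bp
  37–111 → 75 bp
Sorted largest to smallest: 75, 29, 7 bp.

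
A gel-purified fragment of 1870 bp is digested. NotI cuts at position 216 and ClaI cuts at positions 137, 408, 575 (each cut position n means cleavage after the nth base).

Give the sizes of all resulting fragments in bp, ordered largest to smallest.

Combined cut positions (sorted): 137, 216, 408, 575.
Linear molecule, 4 cuts → 5 fragments:
  137 − 0 = 137 bp
  216 − 137 = 79 bp
  408 − 216 = 192 bp
  575 − 408 = 167 bp
  1870 − 575 = 1295 bp
Sorted largest to smallest: 1295, 192, 167, 137, 79 bp.

1295, 192, 167, 137, 79 bp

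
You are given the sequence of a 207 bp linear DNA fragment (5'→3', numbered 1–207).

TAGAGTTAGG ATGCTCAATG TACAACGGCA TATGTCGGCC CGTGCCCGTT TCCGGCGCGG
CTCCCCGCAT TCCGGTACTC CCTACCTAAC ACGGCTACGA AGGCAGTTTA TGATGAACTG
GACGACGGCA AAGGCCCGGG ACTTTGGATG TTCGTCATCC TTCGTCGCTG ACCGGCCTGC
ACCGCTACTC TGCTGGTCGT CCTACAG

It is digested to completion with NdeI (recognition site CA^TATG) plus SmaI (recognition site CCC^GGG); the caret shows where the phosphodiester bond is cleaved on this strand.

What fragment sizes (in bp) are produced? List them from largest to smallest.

The NdeI site (CATATG) starts at position 29.
NdeI cuts after base 2 of each site, so after position 30.
The SmaI site (CCCGGG) starts at position 135.
SmaI cuts after base 3 of each site, so after position 137.
Combined cut positions: 30, 137.
Linear molecule, 2 cuts → 3 fragments:
  1–30 → 30 bp
  31–137 → 107 bp
  138–207 → 70 bp
Sorted largest to smallest: 107, 70, 30 bp.

107, 70, 30 bp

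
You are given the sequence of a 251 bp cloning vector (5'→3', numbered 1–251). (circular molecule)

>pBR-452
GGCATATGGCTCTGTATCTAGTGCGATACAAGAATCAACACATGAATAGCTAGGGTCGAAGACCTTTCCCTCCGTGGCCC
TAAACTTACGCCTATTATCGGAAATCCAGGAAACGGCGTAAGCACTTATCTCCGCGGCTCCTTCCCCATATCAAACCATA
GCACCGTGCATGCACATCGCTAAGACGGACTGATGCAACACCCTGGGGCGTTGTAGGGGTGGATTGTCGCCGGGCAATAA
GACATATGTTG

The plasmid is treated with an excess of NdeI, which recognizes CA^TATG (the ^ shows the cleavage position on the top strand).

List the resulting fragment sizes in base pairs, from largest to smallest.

NdeI sites (CATATG) start at positions 3, 243.
NdeI cuts after base 2 of each site, so after positions 4, 244.
Circular molecule, 2 cuts → 2 fragments:
  5–244 → 240 bp
  245–251 then 1–4 → 7 + 4 = 11 bp
Sorted largest to smallest: 240, 11 bp.

240, 11 bp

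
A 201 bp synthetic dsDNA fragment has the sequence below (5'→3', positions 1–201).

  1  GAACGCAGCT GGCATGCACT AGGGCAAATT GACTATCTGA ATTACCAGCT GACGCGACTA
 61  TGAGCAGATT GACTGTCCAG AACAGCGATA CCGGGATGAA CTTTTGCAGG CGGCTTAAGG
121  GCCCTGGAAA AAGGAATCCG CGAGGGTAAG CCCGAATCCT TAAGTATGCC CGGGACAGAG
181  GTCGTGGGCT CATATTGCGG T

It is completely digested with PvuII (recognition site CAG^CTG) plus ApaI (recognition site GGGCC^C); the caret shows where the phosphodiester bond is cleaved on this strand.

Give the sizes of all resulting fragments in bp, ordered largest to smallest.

PvuII sites (CAGCTG) start at positions 6, 46.
PvuII cuts after base 3 of each site, so after positions 8, 48.
The ApaI site (GGGCCC) starts at position 119.
ApaI cuts after base 5 of each site (before the last base), so after position 123.
Combined cut positions: 8, 48, 123.
Linear molecule, 3 cuts → 4 fragments:
  1–8 → 8 bp
  9–48 → 40 bp
  49–123 → 75 bp
  124–201 → 78 bp
Sorted largest to smallest: 78, 75, 40, 8 bp.

78, 75, 40, 8 bp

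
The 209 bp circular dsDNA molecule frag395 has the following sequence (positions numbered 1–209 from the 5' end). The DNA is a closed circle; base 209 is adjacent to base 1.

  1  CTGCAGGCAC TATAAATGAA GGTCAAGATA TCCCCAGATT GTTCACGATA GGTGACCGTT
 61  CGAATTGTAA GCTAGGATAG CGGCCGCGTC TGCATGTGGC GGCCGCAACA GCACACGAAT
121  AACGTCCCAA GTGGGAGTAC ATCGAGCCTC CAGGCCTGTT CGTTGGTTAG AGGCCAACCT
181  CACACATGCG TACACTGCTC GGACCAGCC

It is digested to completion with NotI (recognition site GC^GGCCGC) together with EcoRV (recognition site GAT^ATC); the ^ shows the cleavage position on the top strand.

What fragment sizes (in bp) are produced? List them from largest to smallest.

138, 52, 19 bp

NotI sites (GCGGCCGC) start at positions 80, 99.
NotI cuts after base 2 of each site, so after positions 81, 100.
The EcoRV site (GATATC) starts at position 27.
EcoRV cuts after base 3 of each site, so after position 29.
Combined cut positions: 29, 81, 100.
Circular molecule, 3 cuts → 3 fragments:
  30–81 → 52 bp
  82–100 → 19 bp
  101–209 then 1–29 → 109 + 29 = 138 bp
Sorted largest to smallest: 138, 52, 19 bp.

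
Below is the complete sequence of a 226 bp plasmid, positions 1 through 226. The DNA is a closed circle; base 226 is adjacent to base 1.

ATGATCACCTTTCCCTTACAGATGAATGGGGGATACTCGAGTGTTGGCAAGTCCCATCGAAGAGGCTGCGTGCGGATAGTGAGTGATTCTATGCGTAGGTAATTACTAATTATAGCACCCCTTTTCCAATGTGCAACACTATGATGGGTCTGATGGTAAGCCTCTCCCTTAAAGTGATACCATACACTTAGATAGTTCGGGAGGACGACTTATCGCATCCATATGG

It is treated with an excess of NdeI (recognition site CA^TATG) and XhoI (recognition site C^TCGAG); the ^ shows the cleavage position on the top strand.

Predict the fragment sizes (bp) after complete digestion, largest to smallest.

The NdeI site (CATATG) starts at position 220.
NdeI cuts after base 2 of each site, so after position 221.
The XhoI site (CTCGAG) starts at position 36.
XhoI cuts after the first base of each site, so after position 36.
Combined cut positions: 36, 221.
Circular molecule, 2 cuts → 2 fragments:
  37–221 → 185 bp
  222–226 then 1–36 → 5 + 36 = 41 bp
Sorted largest to smallest: 185, 41 bp.

185, 41 bp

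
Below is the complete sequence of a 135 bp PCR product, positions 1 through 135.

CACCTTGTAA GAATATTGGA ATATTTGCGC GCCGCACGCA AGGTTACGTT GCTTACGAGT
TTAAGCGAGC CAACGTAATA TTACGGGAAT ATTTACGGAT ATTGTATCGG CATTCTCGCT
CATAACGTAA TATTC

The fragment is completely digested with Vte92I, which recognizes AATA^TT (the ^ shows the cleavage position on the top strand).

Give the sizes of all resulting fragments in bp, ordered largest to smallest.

57, 41, 15, 11, 8, 3 bp

Vte92I sites (AATATT) start at positions 12, 20, 77, 88, 129.
Vte92I cuts after base 4 of each site, so after positions 15, 23, 80, 91, 132.
Linear molecule, 5 cuts → 6 fragments:
  1–15 → 15 bp
  16–23 → 8 bp
  24–80 → 57 bp
  81–91 → 11 bp
  92–132 → 41 bp
  133–135 → 3 bp
Sorted largest to smallest: 57, 41, 15, 11, 8, 3 bp.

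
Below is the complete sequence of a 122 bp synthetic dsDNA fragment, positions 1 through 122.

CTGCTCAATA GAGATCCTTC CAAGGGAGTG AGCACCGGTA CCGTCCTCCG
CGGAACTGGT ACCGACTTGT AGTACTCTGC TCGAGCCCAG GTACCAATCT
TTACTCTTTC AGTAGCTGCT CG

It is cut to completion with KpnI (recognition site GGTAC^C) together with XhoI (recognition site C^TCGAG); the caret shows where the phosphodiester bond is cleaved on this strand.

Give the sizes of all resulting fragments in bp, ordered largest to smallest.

KpnI sites (GGTACC) start at positions 37, 58, 90.
KpnI cuts after base 5 of each site (before the last base), so after positions 41, 62, 94.
The XhoI site (CTCGAG) starts at position 80.
XhoI cuts after the first base of each site, so after position 80.
Combined cut positions: 41, 62, 80, 94.
Linear molecule, 4 cuts → 5 fragments:
  1–41 → 41 bp
  42–62 → 21 bp
  63–80 → 18 bp
  81–94 → 14 bp
  95–122 → 28 bp
Sorted largest to smallest: 41, 28, 21, 18, 14 bp.

41, 28, 21, 18, 14 bp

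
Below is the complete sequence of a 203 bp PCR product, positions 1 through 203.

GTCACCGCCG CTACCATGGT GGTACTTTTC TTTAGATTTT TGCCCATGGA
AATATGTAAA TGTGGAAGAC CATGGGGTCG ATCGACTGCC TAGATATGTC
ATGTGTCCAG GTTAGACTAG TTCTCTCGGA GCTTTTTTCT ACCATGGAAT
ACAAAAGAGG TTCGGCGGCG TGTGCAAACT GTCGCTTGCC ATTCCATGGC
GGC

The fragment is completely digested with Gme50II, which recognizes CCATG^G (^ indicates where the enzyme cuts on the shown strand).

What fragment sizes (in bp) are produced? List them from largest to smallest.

72, 52, 30, 26, 18, 5 bp

Gme50II sites (CCATGG) start at positions 14, 44, 70, 142, 194.
Gme50II cuts after base 5 of each site (before the last base), so after positions 18, 48, 74, 146, 198.
Linear molecule, 5 cuts → 6 fragments:
  1–18 → 18 bp
  19–48 → 30 bp
  49–74 → 26 bp
  75–146 → 72 bp
  147–198 → 52 bp
  199–203 → 5 bp
Sorted largest to smallest: 72, 52, 30, 26, 18, 5 bp.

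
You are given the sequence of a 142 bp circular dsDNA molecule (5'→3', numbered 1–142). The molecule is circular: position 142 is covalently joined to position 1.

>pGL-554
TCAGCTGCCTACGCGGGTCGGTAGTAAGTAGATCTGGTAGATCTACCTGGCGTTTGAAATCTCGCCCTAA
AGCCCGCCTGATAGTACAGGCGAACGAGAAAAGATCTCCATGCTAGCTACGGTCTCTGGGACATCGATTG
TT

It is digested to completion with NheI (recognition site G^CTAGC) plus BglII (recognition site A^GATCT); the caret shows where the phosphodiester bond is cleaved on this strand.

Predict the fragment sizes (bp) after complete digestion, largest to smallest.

The NheI site (GCTAGC) starts at position 112.
NheI cuts after the first base of each site, so after position 112.
BglII sites (AGATCT) start at positions 30, 39, 102.
BglII cuts after the first base of each site, so after positions 30, 39, 102.
Combined cut positions: 30, 39, 102, 112.
Circular molecule, 4 cuts → 4 fragments:
  31–39 → 9 bp
  40–102 → 63 bp
  103–112 → 10 bp
  113–142 then 1–30 → 30 + 30 = 60 bp
Sorted largest to smallest: 63, 60, 10, 9 bp.

63, 60, 10, 9 bp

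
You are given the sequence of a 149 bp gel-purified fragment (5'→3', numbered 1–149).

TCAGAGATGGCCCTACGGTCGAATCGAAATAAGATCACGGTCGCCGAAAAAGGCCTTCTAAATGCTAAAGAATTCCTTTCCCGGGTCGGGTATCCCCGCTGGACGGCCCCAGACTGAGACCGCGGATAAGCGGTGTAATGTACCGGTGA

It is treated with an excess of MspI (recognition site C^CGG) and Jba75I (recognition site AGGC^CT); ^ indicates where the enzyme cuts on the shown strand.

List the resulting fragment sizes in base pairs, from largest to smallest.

MspI sites (CCGG) start at positions 81, 143.
MspI cuts after the first base of each site, so after positions 81, 143.
The Jba75I site (AGGCCT) starts at position 51.
Jba75I cuts after base 4 of each site, so after position 54.
Combined cut positions: 54, 81, 143.
Linear molecule, 3 cuts → 4 fragments:
  1–54 → 54 bp
  55–81 → 27 bp
  82–143 → 62 bp
  144–149 → 6 bp
Sorted largest to smallest: 62, 54, 27, 6 bp.

62, 54, 27, 6 bp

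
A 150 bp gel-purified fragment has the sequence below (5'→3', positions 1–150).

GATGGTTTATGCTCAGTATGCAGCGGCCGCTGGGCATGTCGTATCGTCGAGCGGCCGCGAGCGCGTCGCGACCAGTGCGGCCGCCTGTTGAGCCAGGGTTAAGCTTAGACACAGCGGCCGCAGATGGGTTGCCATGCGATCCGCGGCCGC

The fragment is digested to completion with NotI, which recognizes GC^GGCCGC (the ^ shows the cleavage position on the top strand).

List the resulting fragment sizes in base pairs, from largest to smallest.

NotI sites (GCGGCCGC) start at positions 23, 51, 77, 114, 143.
NotI cuts after base 2 of each site, so after positions 24, 52, 78, 115, 144.
Linear molecule, 5 cuts → 6 fragments:
  1–24 → 24 bp
  25–52 → 28 bp
  53–78 → 26 bp
  79–115 → 37 bp
  116–144 → 29 bp
  145–150 → 6 bp
Sorted largest to smallest: 37, 29, 28, 26, 24, 6 bp.

37, 29, 28, 26, 24, 6 bp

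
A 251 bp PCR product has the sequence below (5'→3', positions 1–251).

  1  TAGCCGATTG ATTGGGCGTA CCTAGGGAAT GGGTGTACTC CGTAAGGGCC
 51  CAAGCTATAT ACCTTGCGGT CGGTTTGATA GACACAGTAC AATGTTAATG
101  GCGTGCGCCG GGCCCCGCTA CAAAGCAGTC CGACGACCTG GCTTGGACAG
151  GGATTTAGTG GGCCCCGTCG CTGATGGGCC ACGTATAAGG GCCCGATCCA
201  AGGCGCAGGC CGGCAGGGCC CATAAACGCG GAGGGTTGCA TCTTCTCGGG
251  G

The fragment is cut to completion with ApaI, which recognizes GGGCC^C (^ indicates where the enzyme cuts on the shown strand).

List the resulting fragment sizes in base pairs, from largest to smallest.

64, 50, 50, 31, 29, 27 bp

ApaI sites (GGGCCC) start at positions 46, 110, 160, 189, 216.
ApaI cuts after base 5 of each site (before the last base), so after positions 50, 114, 164, 193, 220.
Linear molecule, 5 cuts → 6 fragments:
  1–50 → 50 bp
  51–114 → 64 bp
  115–164 → 50 bp
  165–193 → 29 bp
  194–220 → 27 bp
  221–251 → 31 bp
Sorted largest to smallest: 64, 50, 50, 31, 29, 27 bp.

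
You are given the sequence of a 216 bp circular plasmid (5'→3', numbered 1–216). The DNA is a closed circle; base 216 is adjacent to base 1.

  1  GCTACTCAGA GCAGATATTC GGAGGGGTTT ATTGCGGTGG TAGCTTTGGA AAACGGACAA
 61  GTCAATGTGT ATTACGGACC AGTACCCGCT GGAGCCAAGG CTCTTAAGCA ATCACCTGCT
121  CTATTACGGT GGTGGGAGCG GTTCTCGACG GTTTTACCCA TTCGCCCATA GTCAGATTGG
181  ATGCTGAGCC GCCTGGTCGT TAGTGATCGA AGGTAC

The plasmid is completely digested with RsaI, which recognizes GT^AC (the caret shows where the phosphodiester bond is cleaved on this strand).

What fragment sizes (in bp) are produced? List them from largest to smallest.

131, 85 bp

RsaI sites (GTAC) start at positions 82, 213.
RsaI cuts after base 2 of each site, so after positions 83, 214.
Circular molecule, 2 cuts → 2 fragments:
  84–214 → 131 bp
  215–216 then 1–83 → 2 + 83 = 85 bp
Sorted largest to smallest: 131, 85 bp.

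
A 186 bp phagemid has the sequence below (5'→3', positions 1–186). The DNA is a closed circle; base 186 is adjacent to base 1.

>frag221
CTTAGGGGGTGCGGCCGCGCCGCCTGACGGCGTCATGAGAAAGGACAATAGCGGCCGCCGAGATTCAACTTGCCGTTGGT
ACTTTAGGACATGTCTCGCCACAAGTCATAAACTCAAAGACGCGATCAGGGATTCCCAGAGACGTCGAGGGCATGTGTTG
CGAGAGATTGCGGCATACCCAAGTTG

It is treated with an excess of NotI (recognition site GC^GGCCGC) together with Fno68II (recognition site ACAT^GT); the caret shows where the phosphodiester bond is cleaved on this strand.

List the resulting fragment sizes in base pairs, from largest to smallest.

106, 40, 40 bp

NotI sites (GCGGCCGC) start at positions 11, 51.
NotI cuts after base 2 of each site, so after positions 12, 52.
The Fno68II site (ACATGT) starts at position 89.
Fno68II cuts after base 4 of each site, so after position 92.
Combined cut positions: 12, 52, 92.
Circular molecule, 3 cuts → 3 fragments:
  13–52 → 40 bp
  53–92 → 40 bp
  93–186 then 1–12 → 94 + 12 = 106 bp
Sorted largest to smallest: 106, 40, 40 bp.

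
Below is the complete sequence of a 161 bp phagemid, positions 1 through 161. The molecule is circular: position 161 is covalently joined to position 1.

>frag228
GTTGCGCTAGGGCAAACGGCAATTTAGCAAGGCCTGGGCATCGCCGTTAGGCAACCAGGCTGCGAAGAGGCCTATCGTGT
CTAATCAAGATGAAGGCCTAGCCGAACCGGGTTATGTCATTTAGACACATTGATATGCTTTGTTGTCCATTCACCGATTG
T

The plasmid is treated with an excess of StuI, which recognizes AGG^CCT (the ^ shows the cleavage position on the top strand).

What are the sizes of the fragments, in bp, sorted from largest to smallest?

97, 38, 26 bp

StuI sites (AGGCCT) start at positions 30, 68, 94.
StuI cuts after base 3 of each site, so after positions 32, 70, 96.
Circular molecule, 3 cuts → 3 fragments:
  33–70 → 38 bp
  71–96 → 26 bp
  97–161 then 1–32 → 65 + 32 = 97 bp
Sorted largest to smallest: 97, 38, 26 bp.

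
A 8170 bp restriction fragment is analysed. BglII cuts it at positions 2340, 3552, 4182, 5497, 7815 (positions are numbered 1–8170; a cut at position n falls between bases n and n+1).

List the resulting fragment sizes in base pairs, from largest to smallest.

Linear molecule, 5 cuts → 6 fragments:
  2340 − 0 = 2340 bp
  3552 − 2340 = 1212 bp
  4182 − 3552 = 630 bp
  5497 − 4182 = 1315 bp
  7815 − 5497 = 2318 bp
  8170 − 7815 = 355 bp
Sorted largest to smallest: 2340, 2318, 1315, 1212, 630, 355 bp.

2340, 2318, 1315, 1212, 630, 355 bp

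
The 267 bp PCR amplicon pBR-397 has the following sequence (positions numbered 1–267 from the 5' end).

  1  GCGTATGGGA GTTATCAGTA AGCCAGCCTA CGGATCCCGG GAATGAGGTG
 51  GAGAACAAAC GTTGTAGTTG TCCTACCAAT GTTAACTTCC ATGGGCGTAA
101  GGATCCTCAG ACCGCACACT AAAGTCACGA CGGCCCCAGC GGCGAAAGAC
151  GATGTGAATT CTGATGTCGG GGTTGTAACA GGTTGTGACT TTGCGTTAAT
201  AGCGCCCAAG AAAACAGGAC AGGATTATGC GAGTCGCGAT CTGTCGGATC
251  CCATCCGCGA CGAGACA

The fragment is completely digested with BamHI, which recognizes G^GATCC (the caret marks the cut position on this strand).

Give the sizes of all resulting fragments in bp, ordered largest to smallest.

145, 69, 32, 21 bp

BamHI sites (GGATCC) start at positions 32, 101, 246.
BamHI cuts after the first base of each site, so after positions 32, 101, 246.
Linear molecule, 3 cuts → 4 fragments:
  1–32 → 32 bp
  33–101 → 69 bp
  102–246 → 145 bp
  247–267 → 21 bp
Sorted largest to smallest: 145, 69, 32, 21 bp.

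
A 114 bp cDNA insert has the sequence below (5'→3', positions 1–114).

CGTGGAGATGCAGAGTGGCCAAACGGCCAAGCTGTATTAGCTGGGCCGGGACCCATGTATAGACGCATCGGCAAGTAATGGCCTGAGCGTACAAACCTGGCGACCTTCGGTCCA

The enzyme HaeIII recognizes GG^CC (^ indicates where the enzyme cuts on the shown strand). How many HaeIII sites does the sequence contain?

4

GGCC occurs starting at positions 17, 25, 44, 80.
HaeIII cuts at 4 sites.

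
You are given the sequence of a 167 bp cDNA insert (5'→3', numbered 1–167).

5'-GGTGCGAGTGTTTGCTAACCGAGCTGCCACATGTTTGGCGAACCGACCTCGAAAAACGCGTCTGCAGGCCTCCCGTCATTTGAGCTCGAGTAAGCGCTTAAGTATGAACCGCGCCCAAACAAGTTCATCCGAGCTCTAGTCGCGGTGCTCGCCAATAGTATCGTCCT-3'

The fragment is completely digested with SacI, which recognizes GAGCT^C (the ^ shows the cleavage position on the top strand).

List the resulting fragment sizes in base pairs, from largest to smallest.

86, 49, 32 bp

SacI sites (GAGCTC) start at positions 82, 131.
SacI cuts after base 5 of each site (before the last base), so after positions 86, 135.
Linear molecule, 2 cuts → 3 fragments:
  1–86 → 86 bp
  87–135 → 49 bp
  136–167 → 32 bp
Sorted largest to smallest: 86, 49, 32 bp.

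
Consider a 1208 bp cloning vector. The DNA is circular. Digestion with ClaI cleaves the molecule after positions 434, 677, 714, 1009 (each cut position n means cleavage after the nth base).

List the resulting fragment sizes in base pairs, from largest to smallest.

633, 295, 243, 37 bp

Circular molecule, 4 cuts → 4 fragments:
  677 − 434 = 243 bp
  714 − 677 = 37 bp
  1009 − 714 = 295 bp
  wrap: 1208 − 1009 + 434 = 633 bp
Sorted largest to smallest: 633, 295, 243, 37 bp.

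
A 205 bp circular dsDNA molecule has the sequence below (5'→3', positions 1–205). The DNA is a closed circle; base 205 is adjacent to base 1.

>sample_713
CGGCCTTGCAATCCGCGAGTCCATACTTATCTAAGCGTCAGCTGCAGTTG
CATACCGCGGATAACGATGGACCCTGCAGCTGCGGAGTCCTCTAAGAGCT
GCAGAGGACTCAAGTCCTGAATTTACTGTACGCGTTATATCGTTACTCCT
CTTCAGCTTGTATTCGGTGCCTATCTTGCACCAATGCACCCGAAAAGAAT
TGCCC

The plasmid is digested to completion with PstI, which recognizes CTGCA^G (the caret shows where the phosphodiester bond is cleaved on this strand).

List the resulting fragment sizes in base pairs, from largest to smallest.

148, 32, 25 bp

PstI sites (CTGCAG) start at positions 42, 74, 99.
PstI cuts after base 5 of each site (before the last base), so after positions 46, 78, 103.
Circular molecule, 3 cuts → 3 fragments:
  47–78 → 32 bp
  79–103 → 25 bp
  104–205 then 1–46 → 102 + 46 = 148 bp
Sorted largest to smallest: 148, 32, 25 bp.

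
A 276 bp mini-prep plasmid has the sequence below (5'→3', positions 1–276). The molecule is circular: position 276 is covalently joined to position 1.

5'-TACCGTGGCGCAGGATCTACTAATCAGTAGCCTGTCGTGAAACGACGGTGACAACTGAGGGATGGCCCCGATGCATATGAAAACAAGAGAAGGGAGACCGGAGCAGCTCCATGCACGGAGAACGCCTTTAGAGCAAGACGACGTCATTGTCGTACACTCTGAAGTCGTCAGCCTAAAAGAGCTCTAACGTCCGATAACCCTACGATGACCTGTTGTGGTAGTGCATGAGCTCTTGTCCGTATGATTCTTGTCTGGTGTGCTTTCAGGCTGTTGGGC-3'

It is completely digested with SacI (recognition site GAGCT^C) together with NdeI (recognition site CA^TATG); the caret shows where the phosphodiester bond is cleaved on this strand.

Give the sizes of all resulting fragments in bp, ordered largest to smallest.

SacI sites (GAGCTC) start at positions 179, 227.
SacI cuts after base 5 of each site (before the last base), so after positions 183, 231.
The NdeI site (CATATG) starts at position 74.
NdeI cuts after base 2 of each site, so after position 75.
Combined cut positions: 75, 183, 231.
Circular molecule, 3 cuts → 3 fragments:
  76–183 → 108 bp
  184–231 → 48 bp
  232–276 then 1–75 → 45 + 75 = 120 bp
Sorted largest to smallest: 120, 108, 48 bp.

120, 108, 48 bp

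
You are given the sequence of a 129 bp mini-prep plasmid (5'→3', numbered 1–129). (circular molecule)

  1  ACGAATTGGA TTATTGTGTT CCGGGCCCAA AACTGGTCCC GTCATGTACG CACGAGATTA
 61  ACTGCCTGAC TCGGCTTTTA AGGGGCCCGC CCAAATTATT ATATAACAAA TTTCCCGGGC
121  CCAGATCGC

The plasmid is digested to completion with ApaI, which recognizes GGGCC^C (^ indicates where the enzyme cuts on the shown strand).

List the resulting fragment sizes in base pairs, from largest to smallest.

60, 35, 34 bp

ApaI sites (GGGCCC) start at positions 23, 83, 117.
ApaI cuts after base 5 of each site (before the last base), so after positions 27, 87, 121.
Circular molecule, 3 cuts → 3 fragments:
  28–87 → 60 bp
  88–121 → 34 bp
  122–129 then 1–27 → 8 + 27 = 35 bp
Sorted largest to smallest: 60, 35, 34 bp.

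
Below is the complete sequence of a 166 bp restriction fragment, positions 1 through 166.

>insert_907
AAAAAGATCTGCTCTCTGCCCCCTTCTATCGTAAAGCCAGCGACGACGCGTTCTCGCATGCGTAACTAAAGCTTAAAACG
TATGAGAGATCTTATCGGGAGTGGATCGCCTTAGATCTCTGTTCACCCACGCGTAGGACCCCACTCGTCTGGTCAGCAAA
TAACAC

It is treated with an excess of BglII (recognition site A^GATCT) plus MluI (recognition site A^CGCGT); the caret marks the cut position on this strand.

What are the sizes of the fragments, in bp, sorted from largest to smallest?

41, 41, 37, 26, 16, 5 bp

BglII sites (AGATCT) start at positions 5, 87, 113.
BglII cuts after the first base of each site, so after positions 5, 87, 113.
MluI sites (ACGCGT) start at positions 46, 129.
MluI cuts after the first base of each site, so after positions 46, 129.
Combined cut positions: 5, 46, 87, 113, 129.
Linear molecule, 5 cuts → 6 fragments:
  1–5 → 5 bp
  6–46 → 41 bp
  47–87 → 41 bp
  88–113 → 26 bp
  114–129 → 16 bp
  130–166 → 37 bp
Sorted largest to smallest: 41, 41, 37, 26, 16, 5 bp.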